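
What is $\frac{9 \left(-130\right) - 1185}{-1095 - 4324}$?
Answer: $\frac{2355}{5419} \approx 0.43458$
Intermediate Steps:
$\frac{9 \left(-130\right) - 1185}{-1095 - 4324} = \frac{-1170 - 1185}{-5419} = \left(-2355\right) \left(- \frac{1}{5419}\right) = \frac{2355}{5419}$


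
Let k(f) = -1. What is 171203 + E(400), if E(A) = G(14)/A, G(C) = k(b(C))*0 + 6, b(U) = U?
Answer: 34240603/200 ≈ 1.7120e+5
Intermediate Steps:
G(C) = 6 (G(C) = -1*0 + 6 = 0 + 6 = 6)
E(A) = 6/A
171203 + E(400) = 171203 + 6/400 = 171203 + 6*(1/400) = 171203 + 3/200 = 34240603/200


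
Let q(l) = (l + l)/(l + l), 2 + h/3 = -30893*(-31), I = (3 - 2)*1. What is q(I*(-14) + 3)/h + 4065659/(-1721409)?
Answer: -3893603802976/1648560692529 ≈ -2.3618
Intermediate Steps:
I = 1 (I = 1*1 = 1)
h = 2873043 (h = -6 + 3*(-30893*(-31)) = -6 + 3*957683 = -6 + 2873049 = 2873043)
q(l) = 1 (q(l) = (2*l)/((2*l)) = (2*l)*(1/(2*l)) = 1)
q(I*(-14) + 3)/h + 4065659/(-1721409) = 1/2873043 + 4065659/(-1721409) = 1*(1/2873043) + 4065659*(-1/1721409) = 1/2873043 - 4065659/1721409 = -3893603802976/1648560692529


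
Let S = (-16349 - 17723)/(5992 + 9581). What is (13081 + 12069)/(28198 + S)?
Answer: 195830475/219546691 ≈ 0.89198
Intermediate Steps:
S = -34072/15573 ≈ -2.1879
(13081 + 12069)/(28198 + S) = (13081 + 12069)/(28198 - 34072/15573) = 25150/(439093382/15573) = 25150*(15573/439093382) = 195830475/219546691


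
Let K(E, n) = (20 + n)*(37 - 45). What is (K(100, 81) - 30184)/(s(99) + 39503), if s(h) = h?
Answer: -15496/19801 ≈ -0.78259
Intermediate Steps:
K(E, n) = -160 - 8*n (K(E, n) = (20 + n)*(-8) = -160 - 8*n)
(K(100, 81) - 30184)/(s(99) + 39503) = ((-160 - 8*81) - 30184)/(99 + 39503) = ((-160 - 648) - 30184)/39602 = (-808 - 30184)*(1/39602) = -30992*1/39602 = -15496/19801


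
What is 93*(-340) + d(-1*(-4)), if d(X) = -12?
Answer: -31632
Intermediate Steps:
93*(-340) + d(-1*(-4)) = 93*(-340) - 12 = -31620 - 12 = -31632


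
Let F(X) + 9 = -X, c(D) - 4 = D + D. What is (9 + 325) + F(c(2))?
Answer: 317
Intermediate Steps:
c(D) = 4 + 2*D (c(D) = 4 + (D + D) = 4 + 2*D)
F(X) = -9 - X
(9 + 325) + F(c(2)) = (9 + 325) + (-9 - (4 + 2*2)) = 334 + (-9 - (4 + 4)) = 334 + (-9 - 1*8) = 334 + (-9 - 8) = 334 - 17 = 317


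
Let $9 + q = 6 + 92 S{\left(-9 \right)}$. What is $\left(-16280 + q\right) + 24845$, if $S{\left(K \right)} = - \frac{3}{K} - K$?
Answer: $\frac{28262}{3} \approx 9420.7$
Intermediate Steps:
$S{\left(K \right)} = - K - \frac{3}{K}$
$q = \frac{2567}{3}$ ($q = -9 + \left(6 + 92 \left(\left(-1\right) \left(-9\right) - \frac{3}{-9}\right)\right) = -9 + \left(6 + 92 \left(9 - - \frac{1}{3}\right)\right) = -9 + \left(6 + 92 \left(9 + \frac{1}{3}\right)\right) = -9 + \left(6 + 92 \cdot \frac{28}{3}\right) = -9 + \left(6 + \frac{2576}{3}\right) = -9 + \frac{2594}{3} = \frac{2567}{3} \approx 855.67$)
$\left(-16280 + q\right) + 24845 = \left(-16280 + \frac{2567}{3}\right) + 24845 = - \frac{46273}{3} + 24845 = \frac{28262}{3}$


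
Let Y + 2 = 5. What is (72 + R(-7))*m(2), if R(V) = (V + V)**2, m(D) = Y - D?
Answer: 268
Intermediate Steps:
Y = 3 (Y = -2 + 5 = 3)
m(D) = 3 - D
R(V) = 4*V**2 (R(V) = (2*V)**2 = 4*V**2)
(72 + R(-7))*m(2) = (72 + 4*(-7)**2)*(3 - 1*2) = (72 + 4*49)*(3 - 2) = (72 + 196)*1 = 268*1 = 268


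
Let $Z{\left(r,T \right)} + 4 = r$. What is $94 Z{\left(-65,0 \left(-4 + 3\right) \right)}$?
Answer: $-6486$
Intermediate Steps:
$Z{\left(r,T \right)} = -4 + r$
$94 Z{\left(-65,0 \left(-4 + 3\right) \right)} = 94 \left(-4 - 65\right) = 94 \left(-69\right) = -6486$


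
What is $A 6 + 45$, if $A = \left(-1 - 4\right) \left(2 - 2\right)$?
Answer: $45$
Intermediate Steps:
$A = 0$ ($A = \left(-1 - 4\right) 0 = \left(-5\right) 0 = 0$)
$A 6 + 45 = 0 \cdot 6 + 45 = 0 + 45 = 45$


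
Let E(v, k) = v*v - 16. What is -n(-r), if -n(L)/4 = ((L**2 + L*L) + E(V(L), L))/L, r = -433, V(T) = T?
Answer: 2249804/433 ≈ 5195.9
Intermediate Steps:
E(v, k) = -16 + v**2 (E(v, k) = v**2 - 16 = -16 + v**2)
n(L) = -4*(-16 + 3*L**2)/L (n(L) = -4*((L**2 + L*L) + (-16 + L**2))/L = -4*((L**2 + L**2) + (-16 + L**2))/L = -4*(2*L**2 + (-16 + L**2))/L = -4*(-16 + 3*L**2)/L)
-n(-r) = -(-(-12)*(-433) + 64/((-1*(-433)))) = -(-12*433 + 64/433) = -(-5196 + 64*(1/433)) = -(-5196 + 64/433) = -1*(-2249804/433) = 2249804/433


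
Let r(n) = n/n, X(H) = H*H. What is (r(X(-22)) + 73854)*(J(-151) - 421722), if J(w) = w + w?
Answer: -31168582520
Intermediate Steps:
X(H) = H**2
r(n) = 1
J(w) = 2*w
(r(X(-22)) + 73854)*(J(-151) - 421722) = (1 + 73854)*(2*(-151) - 421722) = 73855*(-302 - 421722) = 73855*(-422024) = -31168582520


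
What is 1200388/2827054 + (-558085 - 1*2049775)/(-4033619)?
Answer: 6107234444306/5701629364213 ≈ 1.0711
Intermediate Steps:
1200388/2827054 + (-558085 - 1*2049775)/(-4033619) = 1200388*(1/2827054) + (-558085 - 2049775)*(-1/4033619) = 600194/1413527 - 2607860*(-1/4033619) = 600194/1413527 + 2607860/4033619 = 6107234444306/5701629364213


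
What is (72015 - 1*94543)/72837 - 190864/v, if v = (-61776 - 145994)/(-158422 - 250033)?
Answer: -7187759784200/19156131 ≈ -3.7522e+5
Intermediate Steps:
v = 41554/81691 (v = -207770/(-408455) = -207770*(-1/408455) = 41554/81691 ≈ 0.50867)
(72015 - 1*94543)/72837 - 190864/v = (72015 - 1*94543)/72837 - 190864/41554/81691 = (72015 - 94543)*(1/72837) - 190864*81691/41554 = -22528*1/72837 - 98682728/263 = -22528/72837 - 98682728/263 = -7187759784200/19156131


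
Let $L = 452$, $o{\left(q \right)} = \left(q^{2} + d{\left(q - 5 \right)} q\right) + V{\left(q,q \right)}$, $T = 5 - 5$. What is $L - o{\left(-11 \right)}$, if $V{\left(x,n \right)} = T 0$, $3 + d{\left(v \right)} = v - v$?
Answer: $298$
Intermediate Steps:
$d{\left(v \right)} = -3$ ($d{\left(v \right)} = -3 + \left(v - v\right) = -3 + 0 = -3$)
$T = 0$
$V{\left(x,n \right)} = 0$ ($V{\left(x,n \right)} = 0 \cdot 0 = 0$)
$o{\left(q \right)} = q^{2} - 3 q$ ($o{\left(q \right)} = \left(q^{2} - 3 q\right) + 0 = q^{2} - 3 q$)
$L - o{\left(-11 \right)} = 452 - - 11 \left(-3 - 11\right) = 452 - \left(-11\right) \left(-14\right) = 452 - 154 = 298$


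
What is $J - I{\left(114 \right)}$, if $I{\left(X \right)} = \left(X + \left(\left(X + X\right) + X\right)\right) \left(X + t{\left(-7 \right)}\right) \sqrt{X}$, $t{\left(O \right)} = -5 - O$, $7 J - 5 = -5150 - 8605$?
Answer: $- \frac{13750}{7} - 52896 \sqrt{114} \approx -5.6674 \cdot 10^{5}$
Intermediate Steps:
$J = - \frac{13750}{7}$ ($J = \frac{5}{7} + \frac{-5150 - 8605}{7} = \frac{5}{7} + \frac{1}{7} \left(-13755\right) = \frac{5}{7} - 1965 = - \frac{13750}{7} \approx -1964.3$)
$I{\left(X \right)} = 4 X^{\frac{3}{2}} \left(2 + X\right)$ ($I{\left(X \right)} = \left(X + \left(\left(X + X\right) + X\right)\right) \left(X - -2\right) \sqrt{X} = \left(X + \left(2 X + X\right)\right) \left(X + \left(-5 + 7\right)\right) \sqrt{X} = \left(X + 3 X\right) \left(X + 2\right) \sqrt{X} = 4 X \left(2 + X\right) \sqrt{X} = 4 X^{\frac{3}{2}} \left(2 + X\right)$)
$J - I{\left(114 \right)} = - \frac{13750}{7} - 4 \cdot 114^{\frac{3}{2}} \left(2 + 114\right) = - \frac{13750}{7} - 4 \cdot 114 \sqrt{114} \cdot 116 = - \frac{13750}{7} - 52896 \sqrt{114}$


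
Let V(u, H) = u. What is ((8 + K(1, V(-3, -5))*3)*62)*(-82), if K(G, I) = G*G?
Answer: -55924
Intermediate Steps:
K(G, I) = G²
((8 + K(1, V(-3, -5))*3)*62)*(-82) = ((8 + 1²*3)*62)*(-82) = ((8 + 1*3)*62)*(-82) = ((8 + 3)*62)*(-82) = (11*62)*(-82) = 682*(-82) = -55924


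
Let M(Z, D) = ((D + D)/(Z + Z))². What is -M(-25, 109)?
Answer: -11881/625 ≈ -19.010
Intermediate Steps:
M(Z, D) = D²/Z² (M(Z, D) = ((2*D)/((2*Z)))² = ((2*D)*(1/(2*Z)))² = (D/Z)² = D²/Z²)
-M(-25, 109) = -109²/(-25)² = -11881/625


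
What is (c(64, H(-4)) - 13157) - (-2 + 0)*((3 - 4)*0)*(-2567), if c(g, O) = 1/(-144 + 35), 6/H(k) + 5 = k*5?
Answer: -1434114/109 ≈ -13157.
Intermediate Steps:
H(k) = 6/(-5 + 5*k) (H(k) = 6/(-5 + k*5) = 6/(-5 + 5*k))
c(g, O) = -1/109 (c(g, O) = 1/(-109) = -1/109)
(c(64, H(-4)) - 13157) - (-2 + 0)*((3 - 4)*0)*(-2567) = (-1/109 - 13157) - (-2 + 0)*((3 - 4)*0)*(-2567) = -1434114/109 - (-(-2)*0)*(-2567) = -1434114/109 - (-2*0)*(-2567) = -1434114/109 - 0*(-2567) = -1434114/109 - 1*0 = -1434114/109 + 0 = -1434114/109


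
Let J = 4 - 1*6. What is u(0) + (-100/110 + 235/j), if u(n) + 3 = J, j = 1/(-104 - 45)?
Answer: -385230/11 ≈ -35021.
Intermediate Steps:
j = -1/149 (j = 1/(-149) = -1/149 ≈ -0.0067114)
J = -2 (J = 4 - 6 = -2)
u(n) = -5 (u(n) = -3 - 2 = -5)
u(0) + (-100/110 + 235/j) = -5 + (-100/110 + 235/(-1/149)) = -5 + (-100*1/110 + 235*(-149)) = -5 + (-10/11 - 35015) = -5 - 385175/11 = -385230/11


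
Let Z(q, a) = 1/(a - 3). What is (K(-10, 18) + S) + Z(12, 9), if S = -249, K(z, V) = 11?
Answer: -1427/6 ≈ -237.83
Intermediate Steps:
Z(q, a) = 1/(-3 + a)
(K(-10, 18) + S) + Z(12, 9) = (11 - 249) + 1/(-3 + 9) = -238 + 1/6 = -238 + ⅙ = -1427/6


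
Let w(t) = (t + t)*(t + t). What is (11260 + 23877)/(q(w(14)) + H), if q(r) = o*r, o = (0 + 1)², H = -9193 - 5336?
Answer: -35137/13745 ≈ -2.5563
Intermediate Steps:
w(t) = 4*t² (w(t) = (2*t)*(2*t) = 4*t²)
H = -14529
o = 1 (o = 1² = 1)
q(r) = r (q(r) = 1*r = r)
(11260 + 23877)/(q(w(14)) + H) = (11260 + 23877)/(4*14² - 14529) = 35137/(4*196 - 14529) = 35137/(784 - 14529) = 35137/(-13745) = 35137*(-1/13745) = -35137/13745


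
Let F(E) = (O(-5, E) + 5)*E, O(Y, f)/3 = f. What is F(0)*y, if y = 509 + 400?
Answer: 0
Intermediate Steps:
O(Y, f) = 3*f
F(E) = E*(5 + 3*E) (F(E) = (3*E + 5)*E = (5 + 3*E)*E = E*(5 + 3*E))
y = 909
F(0)*y = (0*(5 + 3*0))*909 = (0*(5 + 0))*909 = (0*5)*909 = 0*909 = 0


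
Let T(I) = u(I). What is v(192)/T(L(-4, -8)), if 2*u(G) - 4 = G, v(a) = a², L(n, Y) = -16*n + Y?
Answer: 6144/5 ≈ 1228.8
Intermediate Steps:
L(n, Y) = Y - 16*n
u(G) = 2 + G/2
T(I) = 2 + I/2
v(192)/T(L(-4, -8)) = 192²/(2 + (-8 - 16*(-4))/2) = 36864/(2 + (-8 + 64)/2) = 36864/(2 + (½)*56) = 36864/(2 + 28) = 36864/30 = 36864*(1/30) = 6144/5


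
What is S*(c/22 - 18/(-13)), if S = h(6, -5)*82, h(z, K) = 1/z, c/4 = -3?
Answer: 1640/143 ≈ 11.469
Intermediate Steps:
c = -12 (c = 4*(-3) = -12)
S = 41/3 (S = 82/6 = (⅙)*82 = 41/3 ≈ 13.667)
S*(c/22 - 18/(-13)) = 41*(-12/22 - 18/(-13))/3 = 41*(-12*1/22 - 18*(-1/13))/3 = 41*(-6/11 + 18/13)/3 = (41/3)*(120/143) = 1640/143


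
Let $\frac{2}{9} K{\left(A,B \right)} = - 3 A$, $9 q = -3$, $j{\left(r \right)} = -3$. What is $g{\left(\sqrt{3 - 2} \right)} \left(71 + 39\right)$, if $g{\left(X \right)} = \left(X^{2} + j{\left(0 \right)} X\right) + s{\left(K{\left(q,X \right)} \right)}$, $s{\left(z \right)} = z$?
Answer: $275$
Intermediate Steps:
$q = - \frac{1}{3}$ ($q = \frac{1}{9} \left(-3\right) = - \frac{1}{3} \approx -0.33333$)
$K{\left(A,B \right)} = - \frac{27 A}{2}$ ($K{\left(A,B \right)} = \frac{9 \left(- 3 A\right)}{2} = - \frac{27 A}{2}$)
$g{\left(X \right)} = \frac{9}{2} + X^{2} - 3 X$ ($g{\left(X \right)} = \left(X^{2} - 3 X\right) - - \frac{9}{2} = \left(X^{2} - 3 X\right) + \frac{9}{2} = \frac{9}{2} + X^{2} - 3 X$)
$g{\left(\sqrt{3 - 2} \right)} \left(71 + 39\right) = \left(\frac{9}{2} + \left(\sqrt{3 - 2}\right)^{2} - 3 \sqrt{3 - 2}\right) \left(71 + 39\right) = \left(\frac{9}{2} + \left(\sqrt{1}\right)^{2} - 3 \sqrt{1}\right) 110 = \left(\frac{9}{2} + 1^{2} - 3\right) 110 = \left(\frac{9}{2} + 1 - 3\right) 110 = \frac{5}{2} \cdot 110 = 275$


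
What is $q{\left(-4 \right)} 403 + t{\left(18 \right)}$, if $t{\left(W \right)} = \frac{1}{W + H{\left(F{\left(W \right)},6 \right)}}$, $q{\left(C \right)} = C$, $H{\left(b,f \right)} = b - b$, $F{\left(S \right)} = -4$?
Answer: $- \frac{29015}{18} \approx -1611.9$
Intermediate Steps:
$H{\left(b,f \right)} = 0$
$t{\left(W \right)} = \frac{1}{W}$ ($t{\left(W \right)} = \frac{1}{W + 0} = \frac{1}{W}$)
$q{\left(-4 \right)} 403 + t{\left(18 \right)} = \left(-4\right) 403 + \frac{1}{18} = -1612 + \frac{1}{18} = - \frac{29015}{18}$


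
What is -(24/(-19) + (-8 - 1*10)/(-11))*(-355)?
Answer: 27690/209 ≈ 132.49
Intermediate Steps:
-(24/(-19) + (-8 - 1*10)/(-11))*(-355) = -(24*(-1/19) + (-8 - 10)*(-1/11))*(-355) = -(-24/19 - 18*(-1/11))*(-355) = -(-24/19 + 18/11)*(-355) = -1*78/209*(-355) = -78/209*(-355) = 27690/209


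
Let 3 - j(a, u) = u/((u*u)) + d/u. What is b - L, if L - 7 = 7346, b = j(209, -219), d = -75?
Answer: -1609724/219 ≈ -7350.3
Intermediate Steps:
j(a, u) = 3 + 74/u (j(a, u) = 3 - (u/((u*u)) - 75/u) = 3 - (u/(u**2) - 75/u) = 3 - (u/u**2 - 75/u) = 3 - (1/u - 75/u) = 3 - (-74)/u = 3 + 74/u)
b = 583/219 (b = 3 + 74/(-219) = 3 + 74*(-1/219) = 3 - 74/219 = 583/219 ≈ 2.6621)
L = 7353 (L = 7 + 7346 = 7353)
b - L = 583/219 - 1*7353 = 583/219 - 7353 = -1609724/219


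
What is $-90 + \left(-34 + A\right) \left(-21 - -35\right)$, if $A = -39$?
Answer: $-1112$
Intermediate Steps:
$-90 + \left(-34 + A\right) \left(-21 - -35\right) = -90 + \left(-34 - 39\right) \left(-21 - -35\right) = -90 - 73 \left(-21 + 35\right) = -90 - 1022 = -1112$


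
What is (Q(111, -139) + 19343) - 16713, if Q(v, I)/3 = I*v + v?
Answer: -43324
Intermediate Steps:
Q(v, I) = 3*v + 3*I*v (Q(v, I) = 3*(I*v + v) = 3*(v + I*v) = 3*v + 3*I*v)
(Q(111, -139) + 19343) - 16713 = (3*111*(1 - 139) + 19343) - 16713 = (3*111*(-138) + 19343) - 16713 = (-45954 + 19343) - 16713 = -26611 - 16713 = -43324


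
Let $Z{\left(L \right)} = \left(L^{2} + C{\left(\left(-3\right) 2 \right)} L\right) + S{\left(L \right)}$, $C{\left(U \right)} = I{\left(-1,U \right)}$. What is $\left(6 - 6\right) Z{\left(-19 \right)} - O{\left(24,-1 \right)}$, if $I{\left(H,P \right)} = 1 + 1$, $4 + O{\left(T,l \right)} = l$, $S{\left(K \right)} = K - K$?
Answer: $5$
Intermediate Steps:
$S{\left(K \right)} = 0$
$O{\left(T,l \right)} = -4 + l$
$I{\left(H,P \right)} = 2$
$C{\left(U \right)} = 2$
$Z{\left(L \right)} = L^{2} + 2 L$ ($Z{\left(L \right)} = \left(L^{2} + 2 L\right) + 0 = L^{2} + 2 L$)
$\left(6 - 6\right) Z{\left(-19 \right)} - O{\left(24,-1 \right)} = \left(6 - 6\right) \left(- 19 \left(2 - 19\right)\right) - \left(-4 - 1\right) = 0 \left(\left(-19\right) \left(-17\right)\right) - -5 = 0 \cdot 323 + 5 = 0 + 5 = 5$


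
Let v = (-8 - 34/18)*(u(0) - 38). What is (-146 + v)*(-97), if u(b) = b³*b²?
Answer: -200596/9 ≈ -22288.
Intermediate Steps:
u(b) = b⁵
v = 3382/9 (v = (-8 - 34/18)*(0⁵ - 38) = (-8 - 34*1/18)*(0 - 38) = (-8 - 17/9)*(-38) = -89/9*(-38) = 3382/9 ≈ 375.78)
(-146 + v)*(-97) = (-146 + 3382/9)*(-97) = (2068/9)*(-97) = -200596/9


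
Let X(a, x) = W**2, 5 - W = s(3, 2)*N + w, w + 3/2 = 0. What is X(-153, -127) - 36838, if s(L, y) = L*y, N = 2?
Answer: -147231/4 ≈ -36808.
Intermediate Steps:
w = -3/2 (w = -3/2 + 0 = -3/2 ≈ -1.5000)
W = -11/2 (W = 5 - ((3*2)*2 - 3/2) = 5 - (6*2 - 3/2) = 5 - (12 - 3/2) = 5 - 1*21/2 = 5 - 21/2 = -11/2 ≈ -5.5000)
X(a, x) = 121/4 (X(a, x) = (-11/2)**2 = 121/4)
X(-153, -127) - 36838 = 121/4 - 36838 = -147231/4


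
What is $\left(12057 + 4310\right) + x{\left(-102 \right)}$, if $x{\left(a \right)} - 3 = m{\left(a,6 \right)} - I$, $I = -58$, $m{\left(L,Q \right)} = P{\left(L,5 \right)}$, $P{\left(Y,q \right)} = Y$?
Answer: $16326$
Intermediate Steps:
$m{\left(L,Q \right)} = L$
$x{\left(a \right)} = 61 + a$ ($x{\left(a \right)} = 3 + \left(a - -58\right) = 3 + \left(a + 58\right) = 3 + \left(58 + a\right) = 61 + a$)
$\left(12057 + 4310\right) + x{\left(-102 \right)} = \left(12057 + 4310\right) + \left(61 - 102\right) = 16367 - 41 = 16326$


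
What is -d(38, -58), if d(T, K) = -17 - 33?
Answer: 50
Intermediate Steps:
d(T, K) = -50
-d(38, -58) = -1*(-50) = 50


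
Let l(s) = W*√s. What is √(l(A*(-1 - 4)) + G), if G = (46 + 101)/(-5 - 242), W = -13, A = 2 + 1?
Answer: √(-36309 - 793117*I*√15)/247 ≈ 4.9878 - 5.0471*I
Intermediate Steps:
A = 3
l(s) = -13*√s
G = -147/247 (G = 147/(-247) = 147*(-1/247) = -147/247 ≈ -0.59514)
√(l(A*(-1 - 4)) + G) = √(-13*√3*√(-1 - 4) - 147/247) = √(-13*I*√15 - 147/247) = √(-147/247 - 13*I*√15)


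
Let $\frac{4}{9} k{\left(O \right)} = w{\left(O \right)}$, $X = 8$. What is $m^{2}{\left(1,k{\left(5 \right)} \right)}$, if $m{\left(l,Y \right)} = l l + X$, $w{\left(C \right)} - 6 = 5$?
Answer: $81$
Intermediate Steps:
$w{\left(C \right)} = 11$ ($w{\left(C \right)} = 6 + 5 = 11$)
$k{\left(O \right)} = \frac{99}{4}$ ($k{\left(O \right)} = \frac{9}{4} \cdot 11 = \frac{99}{4}$)
$m{\left(l,Y \right)} = 8 + l^{2}$ ($m{\left(l,Y \right)} = l l + 8 = l^{2} + 8 = 8 + l^{2}$)
$m^{2}{\left(1,k{\left(5 \right)} \right)} = \left(8 + 1^{2}\right)^{2} = \left(8 + 1\right)^{2} = 9^{2} = 81$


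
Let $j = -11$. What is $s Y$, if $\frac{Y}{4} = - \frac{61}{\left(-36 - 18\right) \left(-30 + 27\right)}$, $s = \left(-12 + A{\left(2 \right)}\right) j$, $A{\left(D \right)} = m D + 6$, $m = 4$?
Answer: $\frac{2684}{81} \approx 33.136$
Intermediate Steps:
$A{\left(D \right)} = 6 + 4 D$ ($A{\left(D \right)} = 4 D + 6 = 6 + 4 D$)
$s = -22$ ($s = \left(-12 + \left(6 + 4 \cdot 2\right)\right) \left(-11\right) = \left(-12 + \left(6 + 8\right)\right) \left(-11\right) = \left(-12 + 14\right) \left(-11\right) = 2 \left(-11\right) = -22$)
$Y = - \frac{122}{81}$ ($Y = 4 \left(- \frac{61}{\left(-36 - 18\right) \left(-30 + 27\right)}\right) = 4 \left(- \frac{61}{\left(-54\right) \left(-3\right)}\right) = 4 \left(- \frac{61}{162}\right) = - \frac{122}{81} \approx -1.5062$)
$s Y = \left(-22\right) \left(- \frac{122}{81}\right) = \frac{2684}{81}$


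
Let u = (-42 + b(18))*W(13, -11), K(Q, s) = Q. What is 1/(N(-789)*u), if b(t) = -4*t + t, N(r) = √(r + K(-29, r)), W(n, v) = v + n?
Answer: I*√818/157056 ≈ 0.0001821*I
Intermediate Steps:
W(n, v) = n + v
N(r) = √(-29 + r) (N(r) = √(r - 29) = √(-29 + r))
b(t) = -3*t
u = -192 (u = (-42 - 3*18)*(13 - 11) = (-42 - 54)*2 = -96*2 = -192)
1/(N(-789)*u) = 1/(√(-29 - 789)*(-192)) = -1/192/√(-818) = -1/192/(I*√818) = -I*√818/818*(-1/192) = I*√818/157056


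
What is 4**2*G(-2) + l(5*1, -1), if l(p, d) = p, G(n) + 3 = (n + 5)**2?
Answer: 101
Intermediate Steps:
G(n) = -3 + (5 + n)**2 (G(n) = -3 + (n + 5)**2 = -3 + (5 + n)**2)
4**2*G(-2) + l(5*1, -1) = 4**2*(-3 + (5 - 2)**2) + 5*1 = 16*(-3 + 3**2) + 5 = 16*(-3 + 9) + 5 = 16*6 + 5 = 96 + 5 = 101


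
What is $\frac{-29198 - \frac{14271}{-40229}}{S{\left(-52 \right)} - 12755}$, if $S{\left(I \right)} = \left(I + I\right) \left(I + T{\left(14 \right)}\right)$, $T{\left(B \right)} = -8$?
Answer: $\frac{1174592071}{262091935} \approx 4.4816$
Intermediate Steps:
$S{\left(I \right)} = 2 I \left(-8 + I\right)$ ($S{\left(I \right)} = \left(I + I\right) \left(I - 8\right) = 2 I \left(-8 + I\right)$)
$\frac{-29198 - \frac{14271}{-40229}}{S{\left(-52 \right)} - 12755} = \frac{-29198 - \frac{14271}{-40229}}{2 \left(-52\right) \left(-8 - 52\right) - 12755} = \frac{-29198 - - \frac{14271}{40229}}{2 \left(-52\right) \left(-60\right) - 12755} = \frac{-29198 + \frac{14271}{40229}}{6240 - 12755} = - \frac{1174592071}{40229 \left(-6515\right)} = \left(- \frac{1174592071}{40229}\right) \left(- \frac{1}{6515}\right) = \frac{1174592071}{262091935}$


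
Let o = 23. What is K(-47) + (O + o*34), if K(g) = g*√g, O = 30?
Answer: 812 - 47*I*√47 ≈ 812.0 - 322.22*I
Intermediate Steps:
K(g) = g^(3/2)
K(-47) + (O + o*34) = (-47)^(3/2) + (30 + 23*34) = -47*I*√47 + (30 + 782) = -47*I*√47 + 812 = 812 - 47*I*√47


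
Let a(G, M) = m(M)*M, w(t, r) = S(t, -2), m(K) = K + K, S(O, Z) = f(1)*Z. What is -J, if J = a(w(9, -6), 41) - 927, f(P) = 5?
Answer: -2435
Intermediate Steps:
S(O, Z) = 5*Z
m(K) = 2*K
w(t, r) = -10 (w(t, r) = 5*(-2) = -10)
a(G, M) = 2*M**2 (a(G, M) = (2*M)*M = 2*M**2)
J = 2435 (J = 2*41**2 - 927 = 2*1681 - 927 = 3362 - 927 = 2435)
-J = -1*2435 = -2435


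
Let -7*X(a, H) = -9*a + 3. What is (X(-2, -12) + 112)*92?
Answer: 10028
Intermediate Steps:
X(a, H) = -3/7 + 9*a/7 (X(a, H) = -(-9*a + 3)/7 = -(3 - 9*a)/7 = -3/7 + 9*a/7)
(X(-2, -12) + 112)*92 = ((-3/7 + (9/7)*(-2)) + 112)*92 = ((-3/7 - 18/7) + 112)*92 = (-3 + 112)*92 = 109*92 = 10028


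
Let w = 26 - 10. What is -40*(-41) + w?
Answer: 1656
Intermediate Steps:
w = 16
-40*(-41) + w = -40*(-41) + 16 = 1640 + 16 = 1656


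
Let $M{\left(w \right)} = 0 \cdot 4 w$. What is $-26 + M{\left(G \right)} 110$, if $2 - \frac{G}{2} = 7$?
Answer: $-26$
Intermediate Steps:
$G = -10$ ($G = 4 - 14 = -10$)
$M{\left(w \right)} = 0$ ($M{\left(w \right)} = 0 w = 0$)
$-26 + M{\left(G \right)} 110 = -26 + 0 \cdot 110 = -26 + 0 = -26$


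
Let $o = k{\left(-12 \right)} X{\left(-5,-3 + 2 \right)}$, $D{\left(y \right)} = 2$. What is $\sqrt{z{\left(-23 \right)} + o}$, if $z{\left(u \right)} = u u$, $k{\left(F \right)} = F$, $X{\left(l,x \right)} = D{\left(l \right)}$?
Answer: $\sqrt{505} \approx 22.472$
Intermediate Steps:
$X{\left(l,x \right)} = 2$
$z{\left(u \right)} = u^{2}$
$o = -24$ ($o = \left(-12\right) 2 = -24$)
$\sqrt{z{\left(-23 \right)} + o} = \sqrt{\left(-23\right)^{2} - 24} = \sqrt{529 - 24} = \sqrt{505}$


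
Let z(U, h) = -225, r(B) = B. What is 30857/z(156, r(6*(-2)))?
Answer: -30857/225 ≈ -137.14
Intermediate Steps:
30857/z(156, r(6*(-2))) = 30857/(-225) = 30857*(-1/225) = -30857/225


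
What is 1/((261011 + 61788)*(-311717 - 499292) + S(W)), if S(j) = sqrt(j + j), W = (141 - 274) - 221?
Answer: -261792894191/68535519448900121545189 - 2*I*sqrt(177)/68535519448900121545189 ≈ -3.8198e-12 - 3.8824e-22*I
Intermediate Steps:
W = -354 (W = -133 - 221 = -354)
S(j) = sqrt(2)*sqrt(j) (S(j) = sqrt(2*j) = sqrt(2)*sqrt(j))
1/((261011 + 61788)*(-311717 - 499292) + S(W)) = 1/((261011 + 61788)*(-311717 - 499292) + sqrt(2)*sqrt(-354)) = 1/(322799*(-811009) + sqrt(2)*(I*sqrt(354))) = 1/(-261792894191 + 2*I*sqrt(177))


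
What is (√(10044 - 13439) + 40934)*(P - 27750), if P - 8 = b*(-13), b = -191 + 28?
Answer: -1048851882 - 25623*I*√3395 ≈ -1.0489e+9 - 1.493e+6*I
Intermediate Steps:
b = -163
P = 2127 (P = 8 - 163*(-13) = 8 + 2119 = 2127)
(√(10044 - 13439) + 40934)*(P - 27750) = (√(10044 - 13439) + 40934)*(2127 - 27750) = (√(-3395) + 40934)*(-25623) = (I*√3395 + 40934)*(-25623) = (40934 + I*√3395)*(-25623) = -1048851882 - 25623*I*√3395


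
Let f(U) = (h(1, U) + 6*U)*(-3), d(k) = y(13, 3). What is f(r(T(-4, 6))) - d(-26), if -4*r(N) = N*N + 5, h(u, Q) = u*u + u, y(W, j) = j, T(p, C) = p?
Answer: 171/2 ≈ 85.500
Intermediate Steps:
d(k) = 3
h(u, Q) = u + u² (h(u, Q) = u² + u = u + u²)
r(N) = -5/4 - N²/4 (r(N) = -(N*N + 5)/4 = -(N² + 5)/4 = -(5 + N²)/4 = -5/4 - N²/4)
f(U) = -6 - 18*U (f(U) = (1*(1 + 1) + 6*U)*(-3) = (1*2 + 6*U)*(-3) = (2 + 6*U)*(-3) = -6 - 18*U)
f(r(T(-4, 6))) - d(-26) = (-6 - 18*(-5/4 - ¼*(-4)²)) - 1*3 = (-6 - 18*(-5/4 - ¼*16)) - 3 = (-6 - 18*(-5/4 - 4)) - 3 = (-6 - 18*(-21/4)) - 3 = (-6 + 189/2) - 3 = 177/2 - 3 = 171/2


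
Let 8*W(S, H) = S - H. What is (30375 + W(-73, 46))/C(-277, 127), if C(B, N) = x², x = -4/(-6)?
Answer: 2185929/32 ≈ 68310.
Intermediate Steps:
W(S, H) = -H/8 + S/8 (W(S, H) = (S - H)/8 = -H/8 + S/8)
x = ⅔ (x = -4*(-⅙) = ⅔ ≈ 0.66667)
C(B, N) = 4/9 (C(B, N) = (⅔)² = 4/9)
(30375 + W(-73, 46))/C(-277, 127) = (30375 + (-⅛*46 + (⅛)*(-73)))/(4/9) = (30375 + (-23/4 - 73/8))*(9/4) = (30375 - 119/8)*(9/4) = (242881/8)*(9/4) = 2185929/32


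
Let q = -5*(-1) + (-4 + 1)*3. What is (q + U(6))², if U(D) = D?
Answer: 4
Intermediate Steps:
q = -4 (q = 5 - 3*3 = 5 - 9 = -4)
(q + U(6))² = (-4 + 6)² = 2² = 4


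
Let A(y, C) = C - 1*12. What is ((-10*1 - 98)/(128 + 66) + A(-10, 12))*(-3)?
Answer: 162/97 ≈ 1.6701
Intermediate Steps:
A(y, C) = -12 + C (A(y, C) = C - 12 = -12 + C)
((-10*1 - 98)/(128 + 66) + A(-10, 12))*(-3) = ((-10*1 - 98)/(128 + 66) + (-12 + 12))*(-3) = ((-10 - 98)/194 + 0)*(-3) = (-108*1/194 + 0)*(-3) = (-54/97 + 0)*(-3) = -54/97*(-3) = 162/97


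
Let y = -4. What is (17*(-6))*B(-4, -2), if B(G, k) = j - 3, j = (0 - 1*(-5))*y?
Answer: 2346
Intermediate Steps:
j = -20 (j = (0 - 1*(-5))*(-4) = (0 + 5)*(-4) = 5*(-4) = -20)
B(G, k) = -23 (B(G, k) = -20 - 3 = -23)
(17*(-6))*B(-4, -2) = (17*(-6))*(-23) = -102*(-23) = 2346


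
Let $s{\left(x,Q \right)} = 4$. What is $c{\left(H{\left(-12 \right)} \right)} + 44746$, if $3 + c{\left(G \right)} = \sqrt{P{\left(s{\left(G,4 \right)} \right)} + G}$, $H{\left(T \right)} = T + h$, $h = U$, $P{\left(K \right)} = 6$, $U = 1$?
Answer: $44743 + i \sqrt{5} \approx 44743.0 + 2.2361 i$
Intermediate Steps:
$h = 1$
$H{\left(T \right)} = 1 + T$ ($H{\left(T \right)} = T + 1 = 1 + T$)
$c{\left(G \right)} = -3 + \sqrt{6 + G}$
$c{\left(H{\left(-12 \right)} \right)} + 44746 = \left(-3 + \sqrt{6 + \left(1 - 12\right)}\right) + 44746 = \left(-3 + \sqrt{6 - 11}\right) + 44746 = \left(-3 + \sqrt{-5}\right) + 44746 = \left(-3 + i \sqrt{5}\right) + 44746 = 44743 + i \sqrt{5}$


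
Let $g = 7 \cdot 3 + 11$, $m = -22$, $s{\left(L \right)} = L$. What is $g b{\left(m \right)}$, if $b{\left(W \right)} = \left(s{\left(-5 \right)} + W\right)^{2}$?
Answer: $23328$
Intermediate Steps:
$g = 32$ ($g = 21 + 11 = 32$)
$b{\left(W \right)} = \left(-5 + W\right)^{2}$
$g b{\left(m \right)} = 32 \left(-5 - 22\right)^{2} = 32 \left(-27\right)^{2} = 32 \cdot 729 = 23328$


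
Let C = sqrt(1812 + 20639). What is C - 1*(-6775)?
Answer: 6775 + sqrt(22451) ≈ 6924.8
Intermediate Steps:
C = sqrt(22451) ≈ 149.84
C - 1*(-6775) = sqrt(22451) - 1*(-6775) = sqrt(22451) + 6775 = 6775 + sqrt(22451)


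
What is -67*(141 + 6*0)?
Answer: -9447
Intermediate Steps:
-67*(141 + 6*0) = -67*(141 + 0) = -67*141 = -9447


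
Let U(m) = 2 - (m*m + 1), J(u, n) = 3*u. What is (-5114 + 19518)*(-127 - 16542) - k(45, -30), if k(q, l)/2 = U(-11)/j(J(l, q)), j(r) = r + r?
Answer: -720300832/3 ≈ -2.4010e+8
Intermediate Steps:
j(r) = 2*r
U(m) = 1 - m² (U(m) = 2 - (m² + 1) = 2 - (1 + m²) = 2 + (-1 - m²) = 1 - m²)
k(q, l) = -40/l (k(q, l) = 2*((1 - 1*(-11)²)/((2*(3*l)))) = 2*((1 - 1*121)/((6*l))) = 2*((1 - 121)*(1/(6*l))) = 2*(-20/l) = -40/l)
(-5114 + 19518)*(-127 - 16542) - k(45, -30) = (-5114 + 19518)*(-127 - 16542) - (-40)/(-30) = 14404*(-16669) - (-40)*(-1)/30 = -240100276 - 1*4/3 = -240100276 - 4/3 = -720300832/3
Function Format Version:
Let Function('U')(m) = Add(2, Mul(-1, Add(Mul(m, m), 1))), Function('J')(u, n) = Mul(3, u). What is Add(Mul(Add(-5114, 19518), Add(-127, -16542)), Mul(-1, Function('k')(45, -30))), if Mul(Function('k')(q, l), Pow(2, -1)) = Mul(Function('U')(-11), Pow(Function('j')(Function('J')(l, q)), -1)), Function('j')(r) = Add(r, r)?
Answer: Rational(-720300832, 3) ≈ -2.4010e+8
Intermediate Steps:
Function('j')(r) = Mul(2, r)
Function('U')(m) = Add(1, Mul(-1, Pow(m, 2))) (Function('U')(m) = Add(2, Mul(-1, Add(Pow(m, 2), 1))) = Add(2, Mul(-1, Add(1, Pow(m, 2)))) = Add(2, Add(-1, Mul(-1, Pow(m, 2)))) = Add(1, Mul(-1, Pow(m, 2))))
Function('k')(q, l) = Mul(-40, Pow(l, -1)) (Function('k')(q, l) = Mul(2, Mul(Add(1, Mul(-1, Pow(-11, 2))), Pow(Mul(2, Mul(3, l)), -1))) = Mul(2, Mul(Add(1, Mul(-1, 121)), Pow(Mul(6, l), -1))) = Mul(2, Mul(Add(1, -121), Mul(Rational(1, 6), Pow(l, -1)))) = Mul(2, Mul(-120, Mul(Rational(1, 6), Pow(l, -1)))) = Mul(2, Mul(-20, Pow(l, -1))) = Mul(-40, Pow(l, -1)))
Add(Mul(Add(-5114, 19518), Add(-127, -16542)), Mul(-1, Function('k')(45, -30))) = Add(Mul(Add(-5114, 19518), Add(-127, -16542)), Mul(-1, Mul(-40, Pow(-30, -1)))) = Add(Mul(14404, -16669), Mul(-1, Mul(-40, Rational(-1, 30)))) = Add(-240100276, Mul(-1, Rational(4, 3))) = Add(-240100276, Rational(-4, 3)) = Rational(-720300832, 3)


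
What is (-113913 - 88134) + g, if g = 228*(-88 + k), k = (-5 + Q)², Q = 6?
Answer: -221883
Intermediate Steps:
k = 1 (k = (-5 + 6)² = 1² = 1)
g = -19836 (g = 228*(-88 + 1) = 228*(-87) = -19836)
(-113913 - 88134) + g = (-113913 - 88134) - 19836 = -202047 - 19836 = -221883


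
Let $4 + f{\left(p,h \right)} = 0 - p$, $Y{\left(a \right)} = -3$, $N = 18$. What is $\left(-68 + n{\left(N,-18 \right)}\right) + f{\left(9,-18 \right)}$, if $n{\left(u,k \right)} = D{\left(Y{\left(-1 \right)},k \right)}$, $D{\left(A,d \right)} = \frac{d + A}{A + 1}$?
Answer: $- \frac{141}{2} \approx -70.5$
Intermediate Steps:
$D{\left(A,d \right)} = \frac{A + d}{1 + A}$
$f{\left(p,h \right)} = -4 - p$ ($f{\left(p,h \right)} = -4 + \left(0 - p\right) = -4 - p$)
$n{\left(u,k \right)} = \frac{3}{2} - \frac{k}{2}$ ($n{\left(u,k \right)} = \frac{-3 + k}{1 - 3} = \frac{-3 + k}{-2} = - \frac{-3 + k}{2} = \frac{3}{2} - \frac{k}{2}$)
$\left(-68 + n{\left(N,-18 \right)}\right) + f{\left(9,-18 \right)} = \left(-68 + \left(\frac{3}{2} - -9\right)\right) - 13 = \left(-68 + \left(\frac{3}{2} + 9\right)\right) - 13 = \left(-68 + \frac{21}{2}\right) - 13 = - \frac{115}{2} - 13 = - \frac{141}{2}$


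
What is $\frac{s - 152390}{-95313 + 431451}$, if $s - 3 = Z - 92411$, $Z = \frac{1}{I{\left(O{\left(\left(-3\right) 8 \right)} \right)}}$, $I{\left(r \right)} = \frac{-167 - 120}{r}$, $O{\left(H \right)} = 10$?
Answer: $- \frac{11709506}{16078601} \approx -0.72827$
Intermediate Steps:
$I{\left(r \right)} = - \frac{287}{r}$
$Z = - \frac{10}{287}$ ($Z = \frac{1}{\left(-287\right) \frac{1}{10}} = \frac{1}{- \frac{287}{10}} = - \frac{10}{287} \approx -0.034843$)
$s = - \frac{26521106}{287}$ ($s = 3 - \frac{26521967}{287} = - \frac{26521106}{287} \approx -92408.0$)
$\frac{s - 152390}{-95313 + 431451} = \frac{- \frac{26521106}{287} - 152390}{-95313 + 431451} = - \frac{70257036}{287 \cdot 336138} = \left(- \frac{70257036}{287}\right) \frac{1}{336138} = - \frac{11709506}{16078601}$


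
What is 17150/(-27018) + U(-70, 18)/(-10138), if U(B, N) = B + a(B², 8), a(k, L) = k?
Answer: -76090910/68477121 ≈ -1.1112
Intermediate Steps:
U(B, N) = B + B²
17150/(-27018) + U(-70, 18)/(-10138) = 17150/(-27018) - 70*(1 - 70)/(-10138) = 17150*(-1/27018) - 70*(-69)*(-1/10138) = -8575/13509 + 4830*(-1/10138) = -8575/13509 - 2415/5069 = -76090910/68477121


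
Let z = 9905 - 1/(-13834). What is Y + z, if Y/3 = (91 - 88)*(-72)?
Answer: 128061339/13834 ≈ 9257.0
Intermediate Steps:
z = 137025771/13834 (z = 9905 - 1*(-1/13834) = 9905 + 1/13834 = 137025771/13834 ≈ 9905.0)
Y = -648 (Y = 3*((91 - 88)*(-72)) = 3*(3*(-72)) = 3*(-216) = -648)
Y + z = -648 + 137025771/13834 = 128061339/13834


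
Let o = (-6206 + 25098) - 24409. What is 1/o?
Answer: -1/5517 ≈ -0.00018126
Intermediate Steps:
o = -5517 (o = 18892 - 24409 = -5517)
1/o = 1/(-5517) = -1/5517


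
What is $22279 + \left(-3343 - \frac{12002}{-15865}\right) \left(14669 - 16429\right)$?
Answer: $\frac{18735383203}{3173} \approx 5.9046 \cdot 10^{6}$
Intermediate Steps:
$22279 + \left(-3343 - \frac{12002}{-15865}\right) \left(14669 - 16429\right) = 22279 + \left(-3343 - - \frac{12002}{15865}\right) \left(-1760\right) = 22279 + \left(-3343 + \frac{12002}{15865}\right) \left(-1760\right) = 22279 - - \frac{18664691936}{3173} = 22279 + \frac{18664691936}{3173} = \frac{18735383203}{3173}$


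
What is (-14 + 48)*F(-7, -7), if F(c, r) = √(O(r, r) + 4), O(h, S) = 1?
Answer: 34*√5 ≈ 76.026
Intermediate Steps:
F(c, r) = √5 (F(c, r) = √(1 + 4) = √5)
(-14 + 48)*F(-7, -7) = (-14 + 48)*√5 = 34*√5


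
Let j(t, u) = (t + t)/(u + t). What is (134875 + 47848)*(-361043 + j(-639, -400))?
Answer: -68543490112477/1039 ≈ -6.5971e+10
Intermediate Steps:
j(t, u) = 2*t/(t + u) (j(t, u) = (2*t)/(t + u) = 2*t/(t + u))
(134875 + 47848)*(-361043 + j(-639, -400)) = (134875 + 47848)*(-361043 + 2*(-639)/(-639 - 400)) = 182723*(-361043 + 2*(-639)/(-1039)) = 182723*(-361043 + 2*(-639)*(-1/1039)) = 182723*(-361043 + 1278/1039) = 182723*(-375122399/1039) = -68543490112477/1039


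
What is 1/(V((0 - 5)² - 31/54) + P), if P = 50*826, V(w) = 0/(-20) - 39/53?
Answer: 53/2188861 ≈ 2.4214e-5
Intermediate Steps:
V(w) = -39/53 (V(w) = 0*(-1/20) - 39*1/53 = 0 - 39/53 = -39/53)
P = 41300
1/(V((0 - 5)² - 31/54) + P) = 1/(-39/53 + 41300) = 1/(2188861/53) = 53/2188861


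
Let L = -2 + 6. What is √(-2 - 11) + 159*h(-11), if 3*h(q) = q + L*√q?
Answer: -583 + I*√13 + 212*I*√11 ≈ -583.0 + 706.73*I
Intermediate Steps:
L = 4
h(q) = q/3 + 4*√q/3 (h(q) = (q + 4*√q)/3 = q/3 + 4*√q/3)
√(-2 - 11) + 159*h(-11) = √(-2 - 11) + 159*((⅓)*(-11) + 4*√(-11)/3) = √(-13) + 159*(-11/3 + 4*(I*√11)/3) = I*√13 + 159*(-11/3 + 4*I*√11/3) = I*√13 + (-583 + 212*I*√11) = -583 + I*√13 + 212*I*√11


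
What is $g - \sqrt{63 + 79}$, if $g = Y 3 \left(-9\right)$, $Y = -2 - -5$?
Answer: $-81 - \sqrt{142} \approx -92.916$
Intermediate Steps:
$Y = 3$ ($Y = -2 + 5 = 3$)
$g = -81$ ($g = 3 \cdot 3 \left(-9\right) = 3 \left(-27\right) = -81$)
$g - \sqrt{63 + 79} = -81 - \sqrt{63 + 79} = -81 - \sqrt{142}$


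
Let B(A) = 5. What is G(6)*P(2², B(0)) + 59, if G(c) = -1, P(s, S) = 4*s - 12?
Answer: 55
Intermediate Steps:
P(s, S) = -12 + 4*s
G(6)*P(2², B(0)) + 59 = -(-12 + 4*2²) + 59 = -(-12 + 4*4) + 59 = -(-12 + 16) + 59 = -1*4 + 59 = -4 + 59 = 55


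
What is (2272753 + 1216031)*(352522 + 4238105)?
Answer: 16015706027568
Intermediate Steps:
(2272753 + 1216031)*(352522 + 4238105) = 3488784*4590627 = 16015706027568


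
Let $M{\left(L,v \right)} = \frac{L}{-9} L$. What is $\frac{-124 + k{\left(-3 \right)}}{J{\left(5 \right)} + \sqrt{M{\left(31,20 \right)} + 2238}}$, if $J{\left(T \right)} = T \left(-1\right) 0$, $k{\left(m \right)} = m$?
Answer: $- \frac{381 \sqrt{19181}}{19181} \approx -2.751$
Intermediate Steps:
$J{\left(T \right)} = 0$ ($J{\left(T \right)} = - T 0 = 0$)
$M{\left(L,v \right)} = - \frac{L^{2}}{9}$ ($M{\left(L,v \right)} = L \left(- \frac{1}{9}\right) L = - \frac{L}{9} L = - \frac{L^{2}}{9}$)
$\frac{-124 + k{\left(-3 \right)}}{J{\left(5 \right)} + \sqrt{M{\left(31,20 \right)} + 2238}} = \frac{-124 - 3}{0 + \sqrt{- \frac{31^{2}}{9} + 2238}} = - \frac{127}{0 + \sqrt{\left(- \frac{1}{9}\right) 961 + 2238}} = - \frac{127}{0 + \sqrt{- \frac{961}{9} + 2238}} = - \frac{127}{0 + \sqrt{\frac{19181}{9}}} = - \frac{127}{0 + \frac{\sqrt{19181}}{3}} = - \frac{127}{\frac{1}{3} \sqrt{19181}} = - 127 \frac{3 \sqrt{19181}}{19181} = - \frac{381 \sqrt{19181}}{19181}$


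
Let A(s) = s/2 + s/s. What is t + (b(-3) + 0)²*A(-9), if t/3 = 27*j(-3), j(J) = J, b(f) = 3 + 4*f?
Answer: -1053/2 ≈ -526.50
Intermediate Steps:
A(s) = 1 + s/2 (A(s) = s*(½) + 1 = s/2 + 1 = 1 + s/2)
t = -243 (t = 3*(27*(-3)) = 3*(-81) = -243)
t + (b(-3) + 0)²*A(-9) = -243 + ((3 + 4*(-3)) + 0)²*(1 + (½)*(-9)) = -243 + ((3 - 12) + 0)²*(1 - 9/2) = -243 + (-9 + 0)²*(-7/2) = -243 + (-9)²*(-7/2) = -243 + 81*(-7/2) = -243 - 567/2 = -1053/2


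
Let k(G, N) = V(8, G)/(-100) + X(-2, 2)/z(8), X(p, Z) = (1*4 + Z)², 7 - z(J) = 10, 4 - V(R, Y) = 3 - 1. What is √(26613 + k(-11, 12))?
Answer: √2660098/10 ≈ 163.10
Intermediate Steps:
V(R, Y) = 2 (V(R, Y) = 4 - (3 - 1) = 4 - 1*2 = 4 - 2 = 2)
z(J) = -3 (z(J) = 7 - 1*10 = 7 - 10 = -3)
X(p, Z) = (4 + Z)²
k(G, N) = -601/50 (k(G, N) = 2/(-100) + (4 + 2)²/(-3) = 2*(-1/100) + 6²*(-⅓) = -1/50 + 36*(-⅓) = -1/50 - 12 = -601/50)
√(26613 + k(-11, 12)) = √(26613 - 601/50) = √(1330049/50) = √2660098/10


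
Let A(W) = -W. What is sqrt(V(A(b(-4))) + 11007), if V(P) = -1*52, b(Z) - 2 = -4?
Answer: sqrt(10955) ≈ 104.67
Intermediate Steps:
b(Z) = -2 (b(Z) = 2 - 4 = -2)
V(P) = -52
sqrt(V(A(b(-4))) + 11007) = sqrt(-52 + 11007) = sqrt(10955)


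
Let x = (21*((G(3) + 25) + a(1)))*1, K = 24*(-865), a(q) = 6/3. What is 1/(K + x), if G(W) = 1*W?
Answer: -1/20130 ≈ -4.9677e-5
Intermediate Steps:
a(q) = 2 (a(q) = 6*(1/3) = 2)
G(W) = W
K = -20760
x = 630 (x = (21*((3 + 25) + 2))*1 = (21*(28 + 2))*1 = (21*30)*1 = 630*1 = 630)
1/(K + x) = 1/(-20760 + 630) = 1/(-20130) = -1/20130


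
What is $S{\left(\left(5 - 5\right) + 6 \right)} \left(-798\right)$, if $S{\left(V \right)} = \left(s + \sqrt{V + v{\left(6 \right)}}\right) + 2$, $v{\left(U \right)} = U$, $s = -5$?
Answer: $2394 - 1596 \sqrt{3} \approx -370.35$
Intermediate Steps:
$S{\left(V \right)} = -3 + \sqrt{6 + V}$ ($S{\left(V \right)} = \left(-5 + \sqrt{V + 6}\right) + 2 = \left(-5 + \sqrt{6 + V}\right) + 2 = -3 + \sqrt{6 + V}$)
$S{\left(\left(5 - 5\right) + 6 \right)} \left(-798\right) = \left(-3 + \sqrt{6 + \left(\left(5 - 5\right) + 6\right)}\right) \left(-798\right) = \left(-3 + \sqrt{6 + \left(0 + 6\right)}\right) \left(-798\right) = \left(-3 + \sqrt{6 + 6}\right) \left(-798\right) = \left(-3 + \sqrt{12}\right) \left(-798\right) = \left(-3 + 2 \sqrt{3}\right) \left(-798\right) = 2394 - 1596 \sqrt{3}$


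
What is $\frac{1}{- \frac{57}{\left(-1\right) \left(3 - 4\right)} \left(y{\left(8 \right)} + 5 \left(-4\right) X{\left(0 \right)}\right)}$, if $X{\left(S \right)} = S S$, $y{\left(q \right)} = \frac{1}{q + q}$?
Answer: $- \frac{16}{57} \approx -0.2807$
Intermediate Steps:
$y{\left(q \right)} = \frac{1}{2 q}$
$X{\left(S \right)} = S^{2}$
$\frac{1}{- \frac{57}{\left(-1\right) \left(3 - 4\right)} \left(y{\left(8 \right)} + 5 \left(-4\right) X{\left(0 \right)}\right)} = \frac{1}{- \frac{57}{\left(-1\right) \left(3 - 4\right)} \left(\frac{1}{2 \cdot 8} + 5 \left(-4\right) 0^{2}\right)} = \frac{1}{- \frac{57}{\left(-1\right) \left(-1\right)} \left(\frac{1}{2} \cdot \frac{1}{8} - 0\right)} = \frac{1}{- \frac{57}{1} \left(\frac{1}{16} + 0\right)} = \frac{1}{\left(-57\right) 1 \cdot \frac{1}{16}} = \frac{1}{\left(-57\right) \frac{1}{16}} = \frac{1}{- \frac{57}{16}} = - \frac{16}{57}$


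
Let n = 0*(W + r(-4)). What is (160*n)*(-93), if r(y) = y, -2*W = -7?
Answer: 0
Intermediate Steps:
W = 7/2 (W = -½*(-7) = 7/2 ≈ 3.5000)
n = 0 (n = 0*(7/2 - 4) = 0*(-½) = 0)
(160*n)*(-93) = (160*0)*(-93) = 0*(-93) = 0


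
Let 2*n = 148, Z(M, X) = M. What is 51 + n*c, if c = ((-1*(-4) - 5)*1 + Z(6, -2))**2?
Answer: 1901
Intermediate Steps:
n = 74 (n = (1/2)*148 = 74)
c = 25 (c = ((-1*(-4) - 5)*1 + 6)**2 = ((4 - 5)*1 + 6)**2 = (-1*1 + 6)**2 = (-1 + 6)**2 = 5**2 = 25)
51 + n*c = 51 + 74*25 = 51 + 1850 = 1901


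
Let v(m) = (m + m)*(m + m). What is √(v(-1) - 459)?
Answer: I*√455 ≈ 21.331*I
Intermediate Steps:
v(m) = 4*m² (v(m) = (2*m)*(2*m) = 4*m²)
√(v(-1) - 459) = √(4*(-1)² - 459) = √(4*1 - 459) = √(4 - 459) = √(-455) = I*√455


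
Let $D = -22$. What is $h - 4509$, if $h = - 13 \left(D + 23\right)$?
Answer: $-4522$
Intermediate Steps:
$h = -13$ ($h = - 13 \left(-22 + 23\right) = \left(-13\right) 1 = -13$)
$h - 4509 = -13 - 4509 = -4522$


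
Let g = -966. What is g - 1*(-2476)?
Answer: 1510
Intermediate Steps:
g - 1*(-2476) = -966 - 1*(-2476) = -966 + 2476 = 1510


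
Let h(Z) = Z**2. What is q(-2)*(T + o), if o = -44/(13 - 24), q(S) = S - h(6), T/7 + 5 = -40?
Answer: 11818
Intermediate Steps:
T = -315 (T = -35 + 7*(-40) = -35 - 280 = -315)
q(S) = -36 + S (q(S) = S - 1*6**2 = S - 1*36 = S - 36 = -36 + S)
o = 4 (o = -44/(-11) = -44*(-1/11) = 4)
q(-2)*(T + o) = (-36 - 2)*(-315 + 4) = -38*(-311) = 11818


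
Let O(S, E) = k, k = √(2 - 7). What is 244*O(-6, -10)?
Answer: 244*I*√5 ≈ 545.6*I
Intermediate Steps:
k = I*√5 (k = √(-5) = I*√5 ≈ 2.2361*I)
O(S, E) = I*√5
244*O(-6, -10) = 244*(I*√5) = 244*I*√5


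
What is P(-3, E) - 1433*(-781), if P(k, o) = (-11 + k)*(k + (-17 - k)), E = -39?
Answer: 1119411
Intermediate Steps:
P(k, o) = 187 - 17*k (P(k, o) = (-11 + k)*(-17) = 187 - 17*k)
P(-3, E) - 1433*(-781) = (187 - 17*(-3)) - 1433*(-781) = (187 + 51) + 1119173 = 238 + 1119173 = 1119411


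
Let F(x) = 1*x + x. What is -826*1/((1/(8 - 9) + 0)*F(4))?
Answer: 413/4 ≈ 103.25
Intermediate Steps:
F(x) = 2*x (F(x) = x + x = 2*x)
-826*1/((1/(8 - 9) + 0)*F(4)) = -826*1/(8*(1/(8 - 9) + 0)) = -826*1/(8*(1/(-1) + 0)) = -826*1/(8*(-1 + 0)) = -826/((-1*8)) = -826/(-8) = -826*(-1/8) = 413/4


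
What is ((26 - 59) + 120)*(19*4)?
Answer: 6612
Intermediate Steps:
((26 - 59) + 120)*(19*4) = (-33 + 120)*76 = 87*76 = 6612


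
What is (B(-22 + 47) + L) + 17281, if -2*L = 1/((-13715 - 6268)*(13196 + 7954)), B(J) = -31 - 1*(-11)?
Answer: 14590393614901/845280900 ≈ 17261.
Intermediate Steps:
B(J) = -20 (B(J) = -31 + 11 = -20)
L = 1/845280900 (L = -1/((-13715 - 6268)*(13196 + 7954))/2 = -1/(2*((-19983*21150))) = -½/(-422640450) = -½*(-1/422640450) = 1/845280900 ≈ 1.1830e-9)
(B(-22 + 47) + L) + 17281 = (-20 + 1/845280900) + 17281 = -16905617999/845280900 + 17281 = 14590393614901/845280900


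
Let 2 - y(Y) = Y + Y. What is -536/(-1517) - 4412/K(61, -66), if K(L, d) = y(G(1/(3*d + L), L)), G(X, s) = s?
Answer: 1689331/45510 ≈ 37.120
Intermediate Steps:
y(Y) = 2 - 2*Y (y(Y) = 2 - (Y + Y) = 2 - 2*Y)
K(L, d) = 2 - 2*L
-536/(-1517) - 4412/K(61, -66) = -536/(-1517) - 4412/(2 - 2*61) = -536*(-1/1517) - 4412/(2 - 122) = 536/1517 - 4412/(-120) = 536/1517 - 4412*(-1/120) = 536/1517 + 1103/30 = 1689331/45510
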